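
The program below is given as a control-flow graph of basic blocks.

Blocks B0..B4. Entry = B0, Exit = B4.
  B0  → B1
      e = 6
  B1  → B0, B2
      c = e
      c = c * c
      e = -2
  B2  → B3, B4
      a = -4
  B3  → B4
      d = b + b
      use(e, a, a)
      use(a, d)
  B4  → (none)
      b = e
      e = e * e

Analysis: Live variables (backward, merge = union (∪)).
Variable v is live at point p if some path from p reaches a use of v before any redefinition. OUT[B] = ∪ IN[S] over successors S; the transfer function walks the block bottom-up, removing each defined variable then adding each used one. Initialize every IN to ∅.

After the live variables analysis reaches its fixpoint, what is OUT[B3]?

Answer: {e}

Working:
Converged values:
  B0:  IN={b}  OUT={b, e}
  B1:  IN={b, e}  OUT={b, e}
  B2:  IN={b, e}  OUT={a, b, e}
  B3:  IN={a, b, e}  OUT={e}
  B4:  IN={e}  OUT={}

Merge at B3: OUT[B3] = IN[B4] = {e}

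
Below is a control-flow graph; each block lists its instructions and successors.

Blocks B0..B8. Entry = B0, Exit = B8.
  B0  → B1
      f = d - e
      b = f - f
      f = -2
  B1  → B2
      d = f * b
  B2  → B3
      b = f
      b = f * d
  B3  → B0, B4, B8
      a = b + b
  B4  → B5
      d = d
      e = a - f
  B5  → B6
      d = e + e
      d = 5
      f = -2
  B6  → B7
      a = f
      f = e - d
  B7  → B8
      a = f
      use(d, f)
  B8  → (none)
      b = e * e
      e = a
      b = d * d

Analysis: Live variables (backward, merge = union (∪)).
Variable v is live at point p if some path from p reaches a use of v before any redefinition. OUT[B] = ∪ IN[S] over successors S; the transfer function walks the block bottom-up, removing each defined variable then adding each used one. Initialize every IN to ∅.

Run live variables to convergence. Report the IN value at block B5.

Answer: {e}

Trace:
Fixpoint table:
  B0: | IN={d, e} | OUT={b, e, f}
  B1: | IN={b, e, f} | OUT={d, e, f}
  B2: | IN={d, e, f} | OUT={b, d, e, f}
  B3: | IN={b, d, e, f} | OUT={a, d, e, f}
  B4: | IN={a, d, f} | OUT={e}
  B5: | IN={e} | OUT={d, e, f}
  B6: | IN={d, e, f} | OUT={d, e, f}
  B7: | IN={d, e, f} | OUT={a, d, e}
  B8: | IN={a, d, e} | OUT={}

Merge at B5: OUT[B5] = IN[B6] = {d, e, f}
Applying B5's transfer function to that OUT value gives IN[B5] (row B5 above).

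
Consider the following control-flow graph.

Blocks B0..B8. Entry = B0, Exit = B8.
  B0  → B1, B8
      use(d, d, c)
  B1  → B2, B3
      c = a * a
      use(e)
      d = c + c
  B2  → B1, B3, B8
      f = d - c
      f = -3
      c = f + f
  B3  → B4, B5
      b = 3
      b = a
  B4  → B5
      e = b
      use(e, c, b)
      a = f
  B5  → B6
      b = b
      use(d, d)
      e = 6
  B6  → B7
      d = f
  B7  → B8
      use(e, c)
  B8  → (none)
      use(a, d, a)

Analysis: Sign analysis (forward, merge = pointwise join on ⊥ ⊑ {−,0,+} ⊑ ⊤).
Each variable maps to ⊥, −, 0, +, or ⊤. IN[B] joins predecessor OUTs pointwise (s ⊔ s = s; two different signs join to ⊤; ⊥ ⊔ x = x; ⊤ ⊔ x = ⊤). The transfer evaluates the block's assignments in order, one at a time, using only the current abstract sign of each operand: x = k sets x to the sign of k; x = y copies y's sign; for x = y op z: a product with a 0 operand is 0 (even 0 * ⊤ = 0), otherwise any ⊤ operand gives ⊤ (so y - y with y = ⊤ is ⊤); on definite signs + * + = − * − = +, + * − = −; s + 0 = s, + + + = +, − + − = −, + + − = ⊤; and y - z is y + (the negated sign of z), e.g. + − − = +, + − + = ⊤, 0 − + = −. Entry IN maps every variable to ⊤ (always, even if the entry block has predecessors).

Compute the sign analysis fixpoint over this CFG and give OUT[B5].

Converged values:
  B0:   IN=(all ⊤)   OUT=(all ⊤)
  B1:   IN=(all ⊤)   OUT=(all ⊤)
  B2:   IN=(all ⊤)   OUT={c:-, f:-; rest ⊤}
  B3:   IN=(all ⊤)   OUT=(all ⊤)
  B4:   IN=(all ⊤)   OUT=(all ⊤)
  B5:   IN=(all ⊤)   OUT={e:+; rest ⊤}
  B6:   IN={e:+; rest ⊤}   OUT={e:+; rest ⊤}
  B7:   IN={e:+; rest ⊤}   OUT={e:+; rest ⊤}
  B8:   IN=(all ⊤)   OUT=(all ⊤)

Merge at B5: IN[B5] = OUT[B3] ⊔ OUT[B4] = {a: ⊤, b: ⊤, c: ⊤, d: ⊤, e: ⊤, f: ⊤}
Applying B5's transfer function to that IN value gives OUT[B5] (row B5 above).

Answer: {a: ⊤, b: ⊤, c: ⊤, d: ⊤, e: +, f: ⊤}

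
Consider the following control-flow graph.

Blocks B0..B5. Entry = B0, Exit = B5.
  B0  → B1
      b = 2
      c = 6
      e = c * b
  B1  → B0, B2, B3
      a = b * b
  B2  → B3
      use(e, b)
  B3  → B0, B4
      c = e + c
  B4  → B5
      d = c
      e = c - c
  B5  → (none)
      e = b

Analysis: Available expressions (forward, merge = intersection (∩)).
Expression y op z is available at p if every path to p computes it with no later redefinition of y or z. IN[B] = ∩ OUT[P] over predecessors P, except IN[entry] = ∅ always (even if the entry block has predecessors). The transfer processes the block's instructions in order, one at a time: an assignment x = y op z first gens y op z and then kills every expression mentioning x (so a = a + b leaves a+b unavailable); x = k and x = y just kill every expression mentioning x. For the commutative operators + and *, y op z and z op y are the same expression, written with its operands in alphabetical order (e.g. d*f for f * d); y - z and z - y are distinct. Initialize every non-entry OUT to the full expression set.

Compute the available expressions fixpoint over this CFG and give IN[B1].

Answer: {b*c}

Derivation:
Converged values:
  B0:   IN={}   OUT={b*c}
  B1:   IN={b*c}   OUT={b*b, b*c}
  B2:   IN={b*b, b*c}   OUT={b*b, b*c}
  B3:   IN={b*b, b*c}   OUT={b*b}
  B4:   IN={b*b}   OUT={b*b, c-c}
  B5:   IN={b*b, c-c}   OUT={b*b, c-c}

Merge at B1: IN[B1] = OUT[B0] = {b*c}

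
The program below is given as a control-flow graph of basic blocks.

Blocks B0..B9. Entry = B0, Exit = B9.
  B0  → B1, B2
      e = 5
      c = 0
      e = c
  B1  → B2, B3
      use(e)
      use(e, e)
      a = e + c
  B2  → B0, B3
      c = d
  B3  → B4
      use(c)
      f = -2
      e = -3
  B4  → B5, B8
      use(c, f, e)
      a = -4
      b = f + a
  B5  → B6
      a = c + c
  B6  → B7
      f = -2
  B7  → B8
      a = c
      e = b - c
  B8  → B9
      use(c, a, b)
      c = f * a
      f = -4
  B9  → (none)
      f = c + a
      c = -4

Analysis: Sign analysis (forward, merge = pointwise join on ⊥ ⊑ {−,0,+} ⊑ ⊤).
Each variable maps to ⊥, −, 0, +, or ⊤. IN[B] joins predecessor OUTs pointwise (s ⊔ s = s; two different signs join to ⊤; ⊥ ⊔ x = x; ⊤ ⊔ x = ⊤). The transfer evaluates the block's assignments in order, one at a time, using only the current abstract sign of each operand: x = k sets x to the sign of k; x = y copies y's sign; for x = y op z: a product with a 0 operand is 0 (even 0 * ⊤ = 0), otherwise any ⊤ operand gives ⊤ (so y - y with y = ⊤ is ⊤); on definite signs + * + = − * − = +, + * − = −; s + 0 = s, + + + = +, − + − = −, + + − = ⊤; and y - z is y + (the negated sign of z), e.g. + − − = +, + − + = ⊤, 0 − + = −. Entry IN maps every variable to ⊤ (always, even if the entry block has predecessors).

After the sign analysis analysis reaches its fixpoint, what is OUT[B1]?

Answer: {a: 0, b: ⊤, c: 0, d: ⊤, e: 0, f: ⊤}

Trace:
Per-block solution:
  B0: | IN=(all ⊤) | OUT={c:0, e:0; rest ⊤}
  B1: | IN={c:0, e:0; rest ⊤} | OUT={a:0, c:0, e:0; rest ⊤}
  B2: | IN={c:0, e:0; rest ⊤} | OUT={e:0; rest ⊤}
  B3: | IN={e:0; rest ⊤} | OUT={e:-, f:-; rest ⊤}
  B4: | IN={e:-, f:-; rest ⊤} | OUT={a:-, b:-, e:-, f:-; rest ⊤}
  B5: | IN={a:-, b:-, e:-, f:-; rest ⊤} | OUT={b:-, e:-, f:-; rest ⊤}
  B6: | IN={b:-, e:-, f:-; rest ⊤} | OUT={b:-, e:-, f:-; rest ⊤}
  B7: | IN={b:-, e:-, f:-; rest ⊤} | OUT={b:-, f:-; rest ⊤}
  B8: | IN={b:-, f:-; rest ⊤} | OUT={b:-, f:-; rest ⊤}
  B9: | IN={b:-, f:-; rest ⊤} | OUT={b:-, c:-; rest ⊤}

Merge at B1: IN[B1] = OUT[B0] = {a: ⊤, b: ⊤, c: 0, d: ⊤, e: 0, f: ⊤}
Applying B1's transfer function to that IN value gives OUT[B1] (row B1 above).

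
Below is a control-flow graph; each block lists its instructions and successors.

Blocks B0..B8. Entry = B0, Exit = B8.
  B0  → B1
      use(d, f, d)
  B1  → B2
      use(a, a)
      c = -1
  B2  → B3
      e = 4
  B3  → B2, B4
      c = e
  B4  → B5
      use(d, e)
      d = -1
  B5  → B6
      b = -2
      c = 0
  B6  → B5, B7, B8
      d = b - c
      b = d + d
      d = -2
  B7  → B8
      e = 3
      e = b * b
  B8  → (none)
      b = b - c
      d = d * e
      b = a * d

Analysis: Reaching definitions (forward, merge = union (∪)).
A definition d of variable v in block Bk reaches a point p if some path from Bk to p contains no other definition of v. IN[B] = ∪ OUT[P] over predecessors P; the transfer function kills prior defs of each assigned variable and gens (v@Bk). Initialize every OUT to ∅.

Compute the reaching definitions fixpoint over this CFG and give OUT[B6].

Fixpoint table:
  B0:  IN={}  OUT={}
  B1:  IN={}  OUT={c@B1}
  B2:  IN={c@B1, c@B3, e@B2}  OUT={c@B1, c@B3, e@B2}
  B3:  IN={c@B1, c@B3, e@B2}  OUT={c@B3, e@B2}
  B4:  IN={c@B3, e@B2}  OUT={c@B3, d@B4, e@B2}
  B5:  IN={b@B6, c@B3, c@B5, d@B4, d@B6, e@B2}  OUT={b@B5, c@B5, d@B4, d@B6, e@B2}
  B6:  IN={b@B5, c@B5, d@B4, d@B6, e@B2}  OUT={b@B6, c@B5, d@B6, e@B2}
  B7:  IN={b@B6, c@B5, d@B6, e@B2}  OUT={b@B6, c@B5, d@B6, e@B7}
  B8:  IN={b@B6, c@B5, d@B6, e@B2, e@B7}  OUT={b@B8, c@B5, d@B8, e@B2, e@B7}

Merge at B6: IN[B6] = OUT[B5] = {b@B5, c@B5, d@B4, d@B6, e@B2}
Applying B6's transfer function to that IN value gives OUT[B6] (row B6 above).

Answer: {b@B6, c@B5, d@B6, e@B2}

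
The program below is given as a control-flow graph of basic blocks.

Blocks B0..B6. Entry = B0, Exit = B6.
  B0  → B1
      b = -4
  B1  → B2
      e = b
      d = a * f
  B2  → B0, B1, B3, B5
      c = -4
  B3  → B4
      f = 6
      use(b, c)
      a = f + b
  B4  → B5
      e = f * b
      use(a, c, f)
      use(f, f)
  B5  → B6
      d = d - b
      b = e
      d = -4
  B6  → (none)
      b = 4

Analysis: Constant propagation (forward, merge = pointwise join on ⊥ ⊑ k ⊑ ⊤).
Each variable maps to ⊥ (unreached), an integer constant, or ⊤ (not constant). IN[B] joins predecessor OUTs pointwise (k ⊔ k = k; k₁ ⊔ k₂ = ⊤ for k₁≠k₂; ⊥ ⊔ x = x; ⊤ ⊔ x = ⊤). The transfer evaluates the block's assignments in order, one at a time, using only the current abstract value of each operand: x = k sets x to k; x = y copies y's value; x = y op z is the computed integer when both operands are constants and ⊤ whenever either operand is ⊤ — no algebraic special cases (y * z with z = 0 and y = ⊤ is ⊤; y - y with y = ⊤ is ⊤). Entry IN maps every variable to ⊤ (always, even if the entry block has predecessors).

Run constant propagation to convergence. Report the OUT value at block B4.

Answer: {a: 2, b: -4, c: -4, d: ⊤, e: -24, f: 6}

Working:
Converged values:
  B0:  IN=(all ⊤)  OUT={b:-4; rest ⊤}
  B1:  IN={b:-4; rest ⊤}  OUT={b:-4, e:-4; rest ⊤}
  B2:  IN={b:-4, e:-4; rest ⊤}  OUT={b:-4, c:-4, e:-4; rest ⊤}
  B3:  IN={b:-4, c:-4, e:-4; rest ⊤}  OUT={a:2, b:-4, c:-4, e:-4, f:6; rest ⊤}
  B4:  IN={a:2, b:-4, c:-4, e:-4, f:6; rest ⊤}  OUT={a:2, b:-4, c:-4, e:-24, f:6; rest ⊤}
  B5:  IN={b:-4, c:-4; rest ⊤}  OUT={c:-4, d:-4; rest ⊤}
  B6:  IN={c:-4, d:-4; rest ⊤}  OUT={b:4, c:-4, d:-4; rest ⊤}

Merge at B4: IN[B4] = OUT[B3] = {a: 2, b: -4, c: -4, d: ⊤, e: -4, f: 6}
Applying B4's transfer function to that IN value gives OUT[B4] (row B4 above).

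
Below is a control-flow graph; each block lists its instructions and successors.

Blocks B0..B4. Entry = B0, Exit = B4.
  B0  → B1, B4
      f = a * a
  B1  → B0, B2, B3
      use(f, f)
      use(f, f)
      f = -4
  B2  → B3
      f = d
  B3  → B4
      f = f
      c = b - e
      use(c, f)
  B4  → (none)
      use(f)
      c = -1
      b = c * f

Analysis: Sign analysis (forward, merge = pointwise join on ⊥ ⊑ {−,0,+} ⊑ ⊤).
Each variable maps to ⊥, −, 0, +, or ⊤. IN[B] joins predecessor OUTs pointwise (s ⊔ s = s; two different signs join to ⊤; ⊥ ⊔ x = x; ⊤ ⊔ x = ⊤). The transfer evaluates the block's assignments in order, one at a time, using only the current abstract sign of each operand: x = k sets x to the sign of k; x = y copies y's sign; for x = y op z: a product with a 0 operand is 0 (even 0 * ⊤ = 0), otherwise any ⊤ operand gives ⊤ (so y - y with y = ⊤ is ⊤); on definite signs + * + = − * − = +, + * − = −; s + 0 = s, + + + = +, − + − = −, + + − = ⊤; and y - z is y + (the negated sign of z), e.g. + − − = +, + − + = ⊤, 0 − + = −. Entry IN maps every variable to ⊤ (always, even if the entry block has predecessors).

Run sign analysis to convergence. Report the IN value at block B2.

Answer: {a: ⊤, b: ⊤, c: ⊤, d: ⊤, e: ⊤, f: -}

Derivation:
Per-block solution:
  B0:  IN=(all ⊤)  OUT=(all ⊤)
  B1:  IN=(all ⊤)  OUT={f:-; rest ⊤}
  B2:  IN={f:-; rest ⊤}  OUT=(all ⊤)
  B3:  IN=(all ⊤)  OUT=(all ⊤)
  B4:  IN=(all ⊤)  OUT={c:-; rest ⊤}

Merge at B2: IN[B2] = OUT[B1] = {a: ⊤, b: ⊤, c: ⊤, d: ⊤, e: ⊤, f: -}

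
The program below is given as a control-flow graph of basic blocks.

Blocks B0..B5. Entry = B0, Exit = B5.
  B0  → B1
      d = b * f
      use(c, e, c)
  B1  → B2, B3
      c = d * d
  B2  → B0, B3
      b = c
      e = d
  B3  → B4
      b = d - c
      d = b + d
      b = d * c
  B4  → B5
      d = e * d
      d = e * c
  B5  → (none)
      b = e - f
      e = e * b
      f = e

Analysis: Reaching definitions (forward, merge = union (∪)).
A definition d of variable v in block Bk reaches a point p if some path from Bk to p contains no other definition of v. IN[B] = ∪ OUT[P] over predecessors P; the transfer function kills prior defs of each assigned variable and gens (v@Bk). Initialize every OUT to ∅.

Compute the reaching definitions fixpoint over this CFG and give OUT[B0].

Converged values:
  B0:  IN={b@B2, c@B1, d@B0, e@B2}  OUT={b@B2, c@B1, d@B0, e@B2}
  B1:  IN={b@B2, c@B1, d@B0, e@B2}  OUT={b@B2, c@B1, d@B0, e@B2}
  B2:  IN={b@B2, c@B1, d@B0, e@B2}  OUT={b@B2, c@B1, d@B0, e@B2}
  B3:  IN={b@B2, c@B1, d@B0, e@B2}  OUT={b@B3, c@B1, d@B3, e@B2}
  B4:  IN={b@B3, c@B1, d@B3, e@B2}  OUT={b@B3, c@B1, d@B4, e@B2}
  B5:  IN={b@B3, c@B1, d@B4, e@B2}  OUT={b@B5, c@B1, d@B4, e@B5, f@B5}

Merge at B0 (entry node, so the boundary value {} is joined with the incoming edge(s)): IN[B0] = {} ⊔ OUT[B2] = {b@B2, c@B1, d@B0, e@B2}
Applying B0's transfer function to that IN value gives OUT[B0] (row B0 above).

Answer: {b@B2, c@B1, d@B0, e@B2}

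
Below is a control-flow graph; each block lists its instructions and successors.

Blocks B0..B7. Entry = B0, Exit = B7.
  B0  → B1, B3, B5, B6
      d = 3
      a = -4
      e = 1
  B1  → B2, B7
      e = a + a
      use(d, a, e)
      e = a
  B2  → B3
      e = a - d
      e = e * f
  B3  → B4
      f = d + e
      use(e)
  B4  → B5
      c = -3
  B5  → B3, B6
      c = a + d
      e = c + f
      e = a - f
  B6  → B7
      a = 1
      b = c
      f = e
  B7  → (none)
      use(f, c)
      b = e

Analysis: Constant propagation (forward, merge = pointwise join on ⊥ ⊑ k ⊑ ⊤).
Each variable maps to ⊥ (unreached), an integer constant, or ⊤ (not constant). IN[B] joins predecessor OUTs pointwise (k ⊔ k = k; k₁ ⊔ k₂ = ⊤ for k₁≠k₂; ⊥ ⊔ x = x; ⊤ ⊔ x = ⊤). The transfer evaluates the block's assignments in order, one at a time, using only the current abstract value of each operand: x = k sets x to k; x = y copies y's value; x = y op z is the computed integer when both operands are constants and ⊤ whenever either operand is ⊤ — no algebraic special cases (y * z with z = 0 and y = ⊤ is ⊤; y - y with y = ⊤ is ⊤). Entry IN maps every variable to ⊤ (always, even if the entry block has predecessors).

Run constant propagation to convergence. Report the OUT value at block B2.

Fixpoint table:
  B0:  IN=(all ⊤)  OUT={a:-4, d:3, e:1; rest ⊤}
  B1:  IN={a:-4, d:3, e:1; rest ⊤}  OUT={a:-4, d:3, e:-4; rest ⊤}
  B2:  IN={a:-4, d:3, e:-4; rest ⊤}  OUT={a:-4, d:3; rest ⊤}
  B3:  IN={a:-4, d:3; rest ⊤}  OUT={a:-4, d:3; rest ⊤}
  B4:  IN={a:-4, d:3; rest ⊤}  OUT={a:-4, c:-3, d:3; rest ⊤}
  B5:  IN={a:-4, d:3; rest ⊤}  OUT={a:-4, c:-1, d:3; rest ⊤}
  B6:  IN={a:-4, d:3; rest ⊤}  OUT={a:1, d:3; rest ⊤}
  B7:  IN={d:3; rest ⊤}  OUT={d:3; rest ⊤}

Merge at B2: IN[B2] = OUT[B1] = {a: -4, b: ⊤, c: ⊤, d: 3, e: -4, f: ⊤}
Applying B2's transfer function to that IN value gives OUT[B2] (row B2 above).

Answer: {a: -4, b: ⊤, c: ⊤, d: 3, e: ⊤, f: ⊤}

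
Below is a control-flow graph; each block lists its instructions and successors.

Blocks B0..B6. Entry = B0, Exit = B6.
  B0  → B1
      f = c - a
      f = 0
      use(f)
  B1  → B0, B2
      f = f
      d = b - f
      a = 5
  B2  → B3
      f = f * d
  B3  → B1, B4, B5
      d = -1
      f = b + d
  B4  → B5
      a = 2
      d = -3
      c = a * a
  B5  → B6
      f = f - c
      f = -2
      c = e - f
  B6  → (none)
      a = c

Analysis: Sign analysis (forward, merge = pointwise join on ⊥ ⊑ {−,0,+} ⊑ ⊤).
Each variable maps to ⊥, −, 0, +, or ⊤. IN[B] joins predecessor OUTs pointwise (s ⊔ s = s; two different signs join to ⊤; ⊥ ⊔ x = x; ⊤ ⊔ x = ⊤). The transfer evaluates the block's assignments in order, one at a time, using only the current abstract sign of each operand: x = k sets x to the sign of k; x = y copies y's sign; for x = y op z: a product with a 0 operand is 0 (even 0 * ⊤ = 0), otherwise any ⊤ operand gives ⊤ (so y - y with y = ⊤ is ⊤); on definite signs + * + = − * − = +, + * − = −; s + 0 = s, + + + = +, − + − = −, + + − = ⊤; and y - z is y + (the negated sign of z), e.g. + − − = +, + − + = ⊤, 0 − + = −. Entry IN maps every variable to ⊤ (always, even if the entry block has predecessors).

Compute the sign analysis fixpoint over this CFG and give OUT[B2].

Converged values:
  B0: | IN=(all ⊤) | OUT={f:0; rest ⊤}
  B1: | IN=(all ⊤) | OUT={a:+; rest ⊤}
  B2: | IN={a:+; rest ⊤} | OUT={a:+; rest ⊤}
  B3: | IN={a:+; rest ⊤} | OUT={a:+, d:-; rest ⊤}
  B4: | IN={a:+, d:-; rest ⊤} | OUT={a:+, c:+, d:-; rest ⊤}
  B5: | IN={a:+, d:-; rest ⊤} | OUT={a:+, d:-, f:-; rest ⊤}
  B6: | IN={a:+, d:-, f:-; rest ⊤} | OUT={d:-, f:-; rest ⊤}

Merge at B2: IN[B2] = OUT[B1] = {a: +, b: ⊤, c: ⊤, d: ⊤, e: ⊤, f: ⊤}
Applying B2's transfer function to that IN value gives OUT[B2] (row B2 above).

Answer: {a: +, b: ⊤, c: ⊤, d: ⊤, e: ⊤, f: ⊤}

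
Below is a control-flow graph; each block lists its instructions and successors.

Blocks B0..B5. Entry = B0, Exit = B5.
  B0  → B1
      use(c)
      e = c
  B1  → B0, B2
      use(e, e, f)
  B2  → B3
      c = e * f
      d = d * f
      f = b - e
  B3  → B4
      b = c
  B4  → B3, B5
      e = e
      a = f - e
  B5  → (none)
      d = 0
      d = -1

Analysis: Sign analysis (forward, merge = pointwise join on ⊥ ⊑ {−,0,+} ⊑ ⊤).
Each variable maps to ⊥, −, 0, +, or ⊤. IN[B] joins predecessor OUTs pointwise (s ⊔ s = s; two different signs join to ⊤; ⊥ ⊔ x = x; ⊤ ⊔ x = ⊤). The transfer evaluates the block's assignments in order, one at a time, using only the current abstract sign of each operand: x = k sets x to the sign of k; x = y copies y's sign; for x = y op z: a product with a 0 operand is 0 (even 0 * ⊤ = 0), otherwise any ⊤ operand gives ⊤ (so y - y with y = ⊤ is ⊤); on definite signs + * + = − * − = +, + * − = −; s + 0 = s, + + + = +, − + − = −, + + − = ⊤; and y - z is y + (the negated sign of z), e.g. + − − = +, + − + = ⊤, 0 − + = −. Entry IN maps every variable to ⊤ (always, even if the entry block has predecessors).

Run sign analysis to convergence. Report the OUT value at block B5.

Converged values:
  B0:   IN=(all ⊤)   OUT=(all ⊤)
  B1:   IN=(all ⊤)   OUT=(all ⊤)
  B2:   IN=(all ⊤)   OUT=(all ⊤)
  B3:   IN=(all ⊤)   OUT=(all ⊤)
  B4:   IN=(all ⊤)   OUT=(all ⊤)
  B5:   IN=(all ⊤)   OUT={d:-; rest ⊤}

Merge at B5: IN[B5] = OUT[B4] = {a: ⊤, b: ⊤, c: ⊤, d: ⊤, e: ⊤, f: ⊤}
Applying B5's transfer function to that IN value gives OUT[B5] (row B5 above).

Answer: {a: ⊤, b: ⊤, c: ⊤, d: -, e: ⊤, f: ⊤}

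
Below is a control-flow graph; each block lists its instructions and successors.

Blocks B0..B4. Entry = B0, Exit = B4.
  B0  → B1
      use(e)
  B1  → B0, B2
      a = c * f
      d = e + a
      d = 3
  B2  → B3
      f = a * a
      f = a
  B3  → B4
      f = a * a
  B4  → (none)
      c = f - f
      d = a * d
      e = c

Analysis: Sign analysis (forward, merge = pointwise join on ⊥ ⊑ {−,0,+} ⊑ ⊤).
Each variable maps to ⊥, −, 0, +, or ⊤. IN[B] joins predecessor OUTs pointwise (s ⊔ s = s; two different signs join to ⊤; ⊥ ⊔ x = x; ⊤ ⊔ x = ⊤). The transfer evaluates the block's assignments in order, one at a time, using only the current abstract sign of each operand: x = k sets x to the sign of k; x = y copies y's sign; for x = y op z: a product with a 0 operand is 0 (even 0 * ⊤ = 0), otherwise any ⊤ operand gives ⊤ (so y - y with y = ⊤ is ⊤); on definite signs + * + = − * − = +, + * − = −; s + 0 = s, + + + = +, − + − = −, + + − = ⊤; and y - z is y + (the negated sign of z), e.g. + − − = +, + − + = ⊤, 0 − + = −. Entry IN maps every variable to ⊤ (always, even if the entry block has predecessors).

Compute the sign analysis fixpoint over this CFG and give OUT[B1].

Fixpoint table:
  B0: | IN=(all ⊤) | OUT=(all ⊤)
  B1: | IN=(all ⊤) | OUT={d:+; rest ⊤}
  B2: | IN={d:+; rest ⊤} | OUT={d:+; rest ⊤}
  B3: | IN={d:+; rest ⊤} | OUT={d:+; rest ⊤}
  B4: | IN={d:+; rest ⊤} | OUT=(all ⊤)

Merge at B1: IN[B1] = OUT[B0] = {a: ⊤, b: ⊤, c: ⊤, d: ⊤, e: ⊤, f: ⊤}
Applying B1's transfer function to that IN value gives OUT[B1] (row B1 above).

Answer: {a: ⊤, b: ⊤, c: ⊤, d: +, e: ⊤, f: ⊤}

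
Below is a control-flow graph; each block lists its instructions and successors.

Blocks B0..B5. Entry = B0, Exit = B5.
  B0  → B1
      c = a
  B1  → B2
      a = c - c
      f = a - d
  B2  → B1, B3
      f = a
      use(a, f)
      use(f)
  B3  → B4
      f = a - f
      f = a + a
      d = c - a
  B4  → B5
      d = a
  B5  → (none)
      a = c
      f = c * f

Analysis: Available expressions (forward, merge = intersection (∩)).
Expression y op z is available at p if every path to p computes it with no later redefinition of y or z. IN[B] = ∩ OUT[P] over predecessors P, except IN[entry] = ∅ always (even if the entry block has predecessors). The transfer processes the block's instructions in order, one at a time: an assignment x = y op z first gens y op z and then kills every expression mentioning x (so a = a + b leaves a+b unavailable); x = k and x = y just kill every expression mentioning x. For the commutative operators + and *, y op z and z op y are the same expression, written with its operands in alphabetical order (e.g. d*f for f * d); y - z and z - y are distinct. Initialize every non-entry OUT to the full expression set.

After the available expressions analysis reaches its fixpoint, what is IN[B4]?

Answer: {a+a, c-a, c-c}

Trace:
Fixpoint table:
  B0:   IN={}   OUT={}
  B1:   IN={}   OUT={a-d, c-c}
  B2:   IN={a-d, c-c}   OUT={a-d, c-c}
  B3:   IN={a-d, c-c}   OUT={a+a, c-a, c-c}
  B4:   IN={a+a, c-a, c-c}   OUT={a+a, c-a, c-c}
  B5:   IN={a+a, c-a, c-c}   OUT={c-c}

Merge at B4: IN[B4] = OUT[B3] = {a+a, c-a, c-c}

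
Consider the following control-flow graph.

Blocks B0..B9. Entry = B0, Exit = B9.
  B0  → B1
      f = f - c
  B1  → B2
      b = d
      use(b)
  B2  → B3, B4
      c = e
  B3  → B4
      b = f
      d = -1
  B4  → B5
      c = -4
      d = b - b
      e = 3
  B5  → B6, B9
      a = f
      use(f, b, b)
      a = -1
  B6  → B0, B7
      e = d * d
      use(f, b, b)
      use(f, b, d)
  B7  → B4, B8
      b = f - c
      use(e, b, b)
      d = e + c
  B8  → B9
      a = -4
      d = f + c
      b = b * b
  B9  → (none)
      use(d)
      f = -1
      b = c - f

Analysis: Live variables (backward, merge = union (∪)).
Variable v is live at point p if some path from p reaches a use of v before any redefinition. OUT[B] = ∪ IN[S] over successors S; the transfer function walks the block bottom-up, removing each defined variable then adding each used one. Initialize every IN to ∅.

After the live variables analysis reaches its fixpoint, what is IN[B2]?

Fixpoint table:
  B0:  IN={c, d, e, f}  OUT={d, e, f}
  B1:  IN={d, e, f}  OUT={b, e, f}
  B2:  IN={b, e, f}  OUT={b, f}
  B3:  IN={f}  OUT={b, f}
  B4:  IN={b, f}  OUT={b, c, d, f}
  B5:  IN={b, c, d, f}  OUT={b, c, d, f}
  B6:  IN={b, c, d, f}  OUT={c, d, e, f}
  B7:  IN={c, e, f}  OUT={b, c, f}
  B8:  IN={b, c, f}  OUT={c, d}
  B9:  IN={c, d}  OUT={}

Merge at B2: OUT[B2] = IN[B3] ⊔ IN[B4] = {b, f}
Applying B2's transfer function to that OUT value gives IN[B2] (row B2 above).

Answer: {b, e, f}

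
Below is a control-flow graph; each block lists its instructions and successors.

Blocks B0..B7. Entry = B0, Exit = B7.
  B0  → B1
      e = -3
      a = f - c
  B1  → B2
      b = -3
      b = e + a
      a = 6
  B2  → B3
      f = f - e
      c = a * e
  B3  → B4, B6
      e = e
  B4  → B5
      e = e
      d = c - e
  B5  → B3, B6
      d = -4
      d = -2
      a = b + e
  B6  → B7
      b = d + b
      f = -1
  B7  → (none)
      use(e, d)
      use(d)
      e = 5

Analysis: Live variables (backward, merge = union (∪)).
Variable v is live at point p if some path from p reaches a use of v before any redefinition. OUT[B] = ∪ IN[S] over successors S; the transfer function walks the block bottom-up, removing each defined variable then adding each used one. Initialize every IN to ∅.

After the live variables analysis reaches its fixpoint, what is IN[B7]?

Per-block solution:
  B0: | IN={c, d, f} | OUT={a, d, e, f}
  B1: | IN={a, d, e, f} | OUT={a, b, d, e, f}
  B2: | IN={a, b, d, e, f} | OUT={b, c, d, e}
  B3: | IN={b, c, d, e} | OUT={b, c, d, e}
  B4: | IN={b, c, e} | OUT={b, c, e}
  B5: | IN={b, c, e} | OUT={b, c, d, e}
  B6: | IN={b, d, e} | OUT={d, e}
  B7: | IN={d, e} | OUT={}

B7 is the boundary node: OUT[B7] = {}
Applying B7's transfer function to that OUT value gives IN[B7] (row B7 above).

Answer: {d, e}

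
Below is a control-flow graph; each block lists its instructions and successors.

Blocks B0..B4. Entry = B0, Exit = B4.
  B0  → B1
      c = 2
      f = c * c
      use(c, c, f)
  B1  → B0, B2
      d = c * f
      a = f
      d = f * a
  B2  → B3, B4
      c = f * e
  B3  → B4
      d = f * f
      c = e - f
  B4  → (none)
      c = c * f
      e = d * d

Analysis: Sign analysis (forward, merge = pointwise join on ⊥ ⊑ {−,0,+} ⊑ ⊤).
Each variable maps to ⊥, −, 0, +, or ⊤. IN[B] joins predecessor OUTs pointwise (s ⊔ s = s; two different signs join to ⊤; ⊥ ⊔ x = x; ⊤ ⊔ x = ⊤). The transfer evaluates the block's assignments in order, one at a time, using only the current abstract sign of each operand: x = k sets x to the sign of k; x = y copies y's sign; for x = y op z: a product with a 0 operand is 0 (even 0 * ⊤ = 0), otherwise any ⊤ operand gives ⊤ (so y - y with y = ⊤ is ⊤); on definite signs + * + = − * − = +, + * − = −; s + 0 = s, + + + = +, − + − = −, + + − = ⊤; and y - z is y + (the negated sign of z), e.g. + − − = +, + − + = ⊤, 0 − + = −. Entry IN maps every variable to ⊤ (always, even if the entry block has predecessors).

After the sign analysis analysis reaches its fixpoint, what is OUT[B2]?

Answer: {a: +, b: ⊤, c: ⊤, d: +, e: ⊤, f: +}

Working:
Per-block solution:
  B0:   IN=(all ⊤)   OUT={c:+, f:+; rest ⊤}
  B1:   IN={c:+, f:+; rest ⊤}   OUT={a:+, c:+, d:+, f:+; rest ⊤}
  B2:   IN={a:+, c:+, d:+, f:+; rest ⊤}   OUT={a:+, d:+, f:+; rest ⊤}
  B3:   IN={a:+, d:+, f:+; rest ⊤}   OUT={a:+, d:+, f:+; rest ⊤}
  B4:   IN={a:+, d:+, f:+; rest ⊤}   OUT={a:+, d:+, e:+, f:+; rest ⊤}

Merge at B2: IN[B2] = OUT[B1] = {a: +, b: ⊤, c: +, d: +, e: ⊤, f: +}
Applying B2's transfer function to that IN value gives OUT[B2] (row B2 above).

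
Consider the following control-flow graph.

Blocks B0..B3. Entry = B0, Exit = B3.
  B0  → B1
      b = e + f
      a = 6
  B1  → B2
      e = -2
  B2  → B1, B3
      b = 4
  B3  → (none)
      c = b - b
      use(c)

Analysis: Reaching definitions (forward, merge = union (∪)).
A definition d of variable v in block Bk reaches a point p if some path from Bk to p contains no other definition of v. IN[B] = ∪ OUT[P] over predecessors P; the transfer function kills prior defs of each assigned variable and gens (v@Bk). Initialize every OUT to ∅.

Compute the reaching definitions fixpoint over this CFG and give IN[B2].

Answer: {a@B0, b@B0, b@B2, e@B1}

Derivation:
Fixpoint table:
  B0:   IN={}   OUT={a@B0, b@B0}
  B1:   IN={a@B0, b@B0, b@B2, e@B1}   OUT={a@B0, b@B0, b@B2, e@B1}
  B2:   IN={a@B0, b@B0, b@B2, e@B1}   OUT={a@B0, b@B2, e@B1}
  B3:   IN={a@B0, b@B2, e@B1}   OUT={a@B0, b@B2, c@B3, e@B1}

Merge at B2: IN[B2] = OUT[B1] = {a@B0, b@B0, b@B2, e@B1}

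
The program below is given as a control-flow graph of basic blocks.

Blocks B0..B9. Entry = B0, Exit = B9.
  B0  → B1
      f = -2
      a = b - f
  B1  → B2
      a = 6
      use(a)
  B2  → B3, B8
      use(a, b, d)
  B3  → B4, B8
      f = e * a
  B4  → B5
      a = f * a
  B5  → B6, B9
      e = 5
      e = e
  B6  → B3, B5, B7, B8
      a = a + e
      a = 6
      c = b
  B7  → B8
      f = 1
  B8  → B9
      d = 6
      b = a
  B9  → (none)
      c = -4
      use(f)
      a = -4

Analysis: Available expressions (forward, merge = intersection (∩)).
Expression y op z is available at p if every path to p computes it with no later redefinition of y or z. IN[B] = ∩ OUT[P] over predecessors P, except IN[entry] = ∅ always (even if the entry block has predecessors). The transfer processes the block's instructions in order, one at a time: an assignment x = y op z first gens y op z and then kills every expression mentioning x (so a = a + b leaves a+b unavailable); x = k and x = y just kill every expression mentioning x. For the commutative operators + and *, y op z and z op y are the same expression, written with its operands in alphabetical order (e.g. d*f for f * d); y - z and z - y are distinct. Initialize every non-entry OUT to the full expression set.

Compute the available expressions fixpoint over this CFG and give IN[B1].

Fixpoint table:
  B0: | IN={} | OUT={b-f}
  B1: | IN={b-f} | OUT={b-f}
  B2: | IN={b-f} | OUT={b-f}
  B3: | IN={} | OUT={a*e}
  B4: | IN={a*e} | OUT={}
  B5: | IN={} | OUT={}
  B6: | IN={} | OUT={}
  B7: | IN={} | OUT={}
  B8: | IN={} | OUT={}
  B9: | IN={} | OUT={}

Merge at B1: IN[B1] = OUT[B0] = {b-f}

Answer: {b-f}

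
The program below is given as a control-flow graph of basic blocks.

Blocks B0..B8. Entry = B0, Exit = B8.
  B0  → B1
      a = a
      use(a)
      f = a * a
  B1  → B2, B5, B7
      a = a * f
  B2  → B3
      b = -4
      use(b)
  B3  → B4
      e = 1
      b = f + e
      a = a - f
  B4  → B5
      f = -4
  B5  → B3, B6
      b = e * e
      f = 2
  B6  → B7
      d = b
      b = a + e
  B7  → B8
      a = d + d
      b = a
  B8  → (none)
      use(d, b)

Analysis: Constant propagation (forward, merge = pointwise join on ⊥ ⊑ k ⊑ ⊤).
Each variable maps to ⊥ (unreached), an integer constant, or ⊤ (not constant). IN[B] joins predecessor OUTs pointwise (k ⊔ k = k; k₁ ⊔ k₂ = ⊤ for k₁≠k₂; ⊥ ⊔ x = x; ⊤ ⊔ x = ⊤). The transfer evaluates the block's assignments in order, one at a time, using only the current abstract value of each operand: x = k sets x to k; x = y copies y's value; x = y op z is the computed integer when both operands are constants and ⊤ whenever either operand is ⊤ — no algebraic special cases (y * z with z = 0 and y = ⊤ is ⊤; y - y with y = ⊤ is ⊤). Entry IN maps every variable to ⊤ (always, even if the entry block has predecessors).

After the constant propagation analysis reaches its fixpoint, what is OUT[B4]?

Fixpoint table:
  B0:   IN=(all ⊤)   OUT=(all ⊤)
  B1:   IN=(all ⊤)   OUT=(all ⊤)
  B2:   IN=(all ⊤)   OUT={b:-4; rest ⊤}
  B3:   IN=(all ⊤)   OUT={e:1; rest ⊤}
  B4:   IN={e:1; rest ⊤}   OUT={e:1, f:-4; rest ⊤}
  B5:   IN=(all ⊤)   OUT={f:2; rest ⊤}
  B6:   IN={f:2; rest ⊤}   OUT={f:2; rest ⊤}
  B7:   IN=(all ⊤)   OUT=(all ⊤)
  B8:   IN=(all ⊤)   OUT=(all ⊤)

Merge at B4: IN[B4] = OUT[B3] = {a: ⊤, b: ⊤, c: ⊤, d: ⊤, e: 1, f: ⊤}
Applying B4's transfer function to that IN value gives OUT[B4] (row B4 above).

Answer: {a: ⊤, b: ⊤, c: ⊤, d: ⊤, e: 1, f: -4}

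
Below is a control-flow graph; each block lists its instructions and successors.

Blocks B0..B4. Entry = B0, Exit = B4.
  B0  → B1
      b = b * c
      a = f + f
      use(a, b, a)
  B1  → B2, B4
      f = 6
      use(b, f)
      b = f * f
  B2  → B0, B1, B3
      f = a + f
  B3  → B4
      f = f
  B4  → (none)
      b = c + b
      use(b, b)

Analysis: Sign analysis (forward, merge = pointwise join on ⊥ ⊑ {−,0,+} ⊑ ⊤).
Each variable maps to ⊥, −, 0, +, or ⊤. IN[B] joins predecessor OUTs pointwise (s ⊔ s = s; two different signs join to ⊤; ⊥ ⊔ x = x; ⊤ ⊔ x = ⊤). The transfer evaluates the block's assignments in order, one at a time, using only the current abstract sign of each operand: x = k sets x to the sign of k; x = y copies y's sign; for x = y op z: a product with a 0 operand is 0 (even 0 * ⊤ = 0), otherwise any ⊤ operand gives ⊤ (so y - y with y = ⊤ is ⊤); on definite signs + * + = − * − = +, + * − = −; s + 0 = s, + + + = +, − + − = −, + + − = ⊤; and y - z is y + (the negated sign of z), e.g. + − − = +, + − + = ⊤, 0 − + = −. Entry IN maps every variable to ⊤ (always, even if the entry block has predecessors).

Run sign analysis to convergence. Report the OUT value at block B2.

Answer: {a: ⊤, b: +, c: ⊤, d: ⊤, e: ⊤, f: ⊤}

Trace:
Per-block solution:
  B0: | IN=(all ⊤) | OUT=(all ⊤)
  B1: | IN=(all ⊤) | OUT={b:+, f:+; rest ⊤}
  B2: | IN={b:+, f:+; rest ⊤} | OUT={b:+; rest ⊤}
  B3: | IN={b:+; rest ⊤} | OUT={b:+; rest ⊤}
  B4: | IN={b:+; rest ⊤} | OUT=(all ⊤)

Merge at B2: IN[B2] = OUT[B1] = {a: ⊤, b: +, c: ⊤, d: ⊤, e: ⊤, f: +}
Applying B2's transfer function to that IN value gives OUT[B2] (row B2 above).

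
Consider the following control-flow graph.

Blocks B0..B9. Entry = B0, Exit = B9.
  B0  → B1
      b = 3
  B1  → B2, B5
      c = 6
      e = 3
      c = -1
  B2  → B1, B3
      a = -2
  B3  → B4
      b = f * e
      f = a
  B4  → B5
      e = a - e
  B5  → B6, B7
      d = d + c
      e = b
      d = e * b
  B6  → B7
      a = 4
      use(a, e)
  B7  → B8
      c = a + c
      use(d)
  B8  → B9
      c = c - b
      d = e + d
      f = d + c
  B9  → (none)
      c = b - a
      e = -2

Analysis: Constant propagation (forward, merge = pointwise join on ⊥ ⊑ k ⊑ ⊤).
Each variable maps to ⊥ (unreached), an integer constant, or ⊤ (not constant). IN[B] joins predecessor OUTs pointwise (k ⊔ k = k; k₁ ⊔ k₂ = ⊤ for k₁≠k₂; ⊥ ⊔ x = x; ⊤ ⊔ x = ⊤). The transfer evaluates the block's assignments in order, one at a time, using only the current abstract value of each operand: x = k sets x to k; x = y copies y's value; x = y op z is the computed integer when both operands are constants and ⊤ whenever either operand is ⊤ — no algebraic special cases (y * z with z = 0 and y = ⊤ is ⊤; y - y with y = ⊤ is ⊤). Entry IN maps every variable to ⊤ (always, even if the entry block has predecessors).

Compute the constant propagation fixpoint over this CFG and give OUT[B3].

Converged values:
  B0:  IN=(all ⊤)  OUT={b:3; rest ⊤}
  B1:  IN={b:3; rest ⊤}  OUT={b:3, c:-1, e:3; rest ⊤}
  B2:  IN={b:3, c:-1, e:3; rest ⊤}  OUT={a:-2, b:3, c:-1, e:3; rest ⊤}
  B3:  IN={a:-2, b:3, c:-1, e:3; rest ⊤}  OUT={a:-2, c:-1, e:3, f:-2; rest ⊤}
  B4:  IN={a:-2, c:-1, e:3, f:-2; rest ⊤}  OUT={a:-2, c:-1, e:-5, f:-2; rest ⊤}
  B5:  IN={c:-1; rest ⊤}  OUT={c:-1; rest ⊤}
  B6:  IN={c:-1; rest ⊤}  OUT={a:4, c:-1; rest ⊤}
  B7:  IN={c:-1; rest ⊤}  OUT=(all ⊤)
  B8:  IN=(all ⊤)  OUT=(all ⊤)
  B9:  IN=(all ⊤)  OUT={e:-2; rest ⊤}

Merge at B3: IN[B3] = OUT[B2] = {a: -2, b: 3, c: -1, d: ⊤, e: 3, f: ⊤}
Applying B3's transfer function to that IN value gives OUT[B3] (row B3 above).

Answer: {a: -2, b: ⊤, c: -1, d: ⊤, e: 3, f: -2}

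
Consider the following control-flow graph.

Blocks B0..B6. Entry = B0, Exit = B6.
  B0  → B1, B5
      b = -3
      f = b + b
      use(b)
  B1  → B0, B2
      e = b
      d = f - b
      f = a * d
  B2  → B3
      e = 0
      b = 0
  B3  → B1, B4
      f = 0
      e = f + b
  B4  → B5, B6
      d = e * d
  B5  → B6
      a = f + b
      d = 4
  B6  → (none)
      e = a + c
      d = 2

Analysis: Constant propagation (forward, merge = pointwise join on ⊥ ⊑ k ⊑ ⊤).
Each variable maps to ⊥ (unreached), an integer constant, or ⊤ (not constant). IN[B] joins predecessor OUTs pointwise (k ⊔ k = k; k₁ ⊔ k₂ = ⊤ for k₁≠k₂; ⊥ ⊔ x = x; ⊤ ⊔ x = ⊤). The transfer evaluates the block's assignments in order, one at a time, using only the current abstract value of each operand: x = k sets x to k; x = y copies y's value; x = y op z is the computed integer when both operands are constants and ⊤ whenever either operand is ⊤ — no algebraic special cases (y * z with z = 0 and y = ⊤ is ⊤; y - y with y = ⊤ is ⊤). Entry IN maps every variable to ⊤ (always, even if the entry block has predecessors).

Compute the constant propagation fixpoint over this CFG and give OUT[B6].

Per-block solution:
  B0:  IN=(all ⊤)  OUT={b:-3, f:-6; rest ⊤}
  B1:  IN=(all ⊤)  OUT=(all ⊤)
  B2:  IN=(all ⊤)  OUT={b:0, e:0; rest ⊤}
  B3:  IN={b:0, e:0; rest ⊤}  OUT={b:0, e:0, f:0; rest ⊤}
  B4:  IN={b:0, e:0, f:0; rest ⊤}  OUT={b:0, e:0, f:0; rest ⊤}
  B5:  IN=(all ⊤)  OUT={d:4; rest ⊤}
  B6:  IN=(all ⊤)  OUT={d:2; rest ⊤}

Merge at B6: IN[B6] = OUT[B4] ⊔ OUT[B5] = {a: ⊤, b: ⊤, c: ⊤, d: ⊤, e: ⊤, f: ⊤}
Applying B6's transfer function to that IN value gives OUT[B6] (row B6 above).

Answer: {a: ⊤, b: ⊤, c: ⊤, d: 2, e: ⊤, f: ⊤}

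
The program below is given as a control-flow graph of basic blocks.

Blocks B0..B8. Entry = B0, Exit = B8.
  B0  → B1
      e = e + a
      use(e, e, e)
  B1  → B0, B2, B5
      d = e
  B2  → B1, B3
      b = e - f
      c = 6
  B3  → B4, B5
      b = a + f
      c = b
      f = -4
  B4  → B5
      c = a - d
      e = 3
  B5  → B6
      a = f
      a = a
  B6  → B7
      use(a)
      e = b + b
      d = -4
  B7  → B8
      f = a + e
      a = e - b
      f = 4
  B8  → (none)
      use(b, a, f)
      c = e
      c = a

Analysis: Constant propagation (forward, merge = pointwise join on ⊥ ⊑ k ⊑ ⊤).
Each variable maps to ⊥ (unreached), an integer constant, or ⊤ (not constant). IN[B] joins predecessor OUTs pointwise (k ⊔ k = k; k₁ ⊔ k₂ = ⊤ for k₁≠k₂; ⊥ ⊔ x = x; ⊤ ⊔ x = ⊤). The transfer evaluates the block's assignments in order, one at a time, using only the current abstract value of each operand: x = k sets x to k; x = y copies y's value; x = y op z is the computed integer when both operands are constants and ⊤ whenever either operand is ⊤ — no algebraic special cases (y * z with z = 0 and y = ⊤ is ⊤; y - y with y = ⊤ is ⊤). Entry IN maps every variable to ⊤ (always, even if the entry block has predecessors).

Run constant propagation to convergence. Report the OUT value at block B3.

Answer: {a: ⊤, b: ⊤, c: ⊤, d: ⊤, e: ⊤, f: -4}

Working:
Converged values:
  B0:   IN=(all ⊤)   OUT=(all ⊤)
  B1:   IN=(all ⊤)   OUT=(all ⊤)
  B2:   IN=(all ⊤)   OUT={c:6; rest ⊤}
  B3:   IN={c:6; rest ⊤}   OUT={f:-4; rest ⊤}
  B4:   IN={f:-4; rest ⊤}   OUT={e:3, f:-4; rest ⊤}
  B5:   IN=(all ⊤)   OUT=(all ⊤)
  B6:   IN=(all ⊤)   OUT={d:-4; rest ⊤}
  B7:   IN={d:-4; rest ⊤}   OUT={d:-4, f:4; rest ⊤}
  B8:   IN={d:-4, f:4; rest ⊤}   OUT={d:-4, f:4; rest ⊤}

Merge at B3: IN[B3] = OUT[B2] = {a: ⊤, b: ⊤, c: 6, d: ⊤, e: ⊤, f: ⊤}
Applying B3's transfer function to that IN value gives OUT[B3] (row B3 above).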